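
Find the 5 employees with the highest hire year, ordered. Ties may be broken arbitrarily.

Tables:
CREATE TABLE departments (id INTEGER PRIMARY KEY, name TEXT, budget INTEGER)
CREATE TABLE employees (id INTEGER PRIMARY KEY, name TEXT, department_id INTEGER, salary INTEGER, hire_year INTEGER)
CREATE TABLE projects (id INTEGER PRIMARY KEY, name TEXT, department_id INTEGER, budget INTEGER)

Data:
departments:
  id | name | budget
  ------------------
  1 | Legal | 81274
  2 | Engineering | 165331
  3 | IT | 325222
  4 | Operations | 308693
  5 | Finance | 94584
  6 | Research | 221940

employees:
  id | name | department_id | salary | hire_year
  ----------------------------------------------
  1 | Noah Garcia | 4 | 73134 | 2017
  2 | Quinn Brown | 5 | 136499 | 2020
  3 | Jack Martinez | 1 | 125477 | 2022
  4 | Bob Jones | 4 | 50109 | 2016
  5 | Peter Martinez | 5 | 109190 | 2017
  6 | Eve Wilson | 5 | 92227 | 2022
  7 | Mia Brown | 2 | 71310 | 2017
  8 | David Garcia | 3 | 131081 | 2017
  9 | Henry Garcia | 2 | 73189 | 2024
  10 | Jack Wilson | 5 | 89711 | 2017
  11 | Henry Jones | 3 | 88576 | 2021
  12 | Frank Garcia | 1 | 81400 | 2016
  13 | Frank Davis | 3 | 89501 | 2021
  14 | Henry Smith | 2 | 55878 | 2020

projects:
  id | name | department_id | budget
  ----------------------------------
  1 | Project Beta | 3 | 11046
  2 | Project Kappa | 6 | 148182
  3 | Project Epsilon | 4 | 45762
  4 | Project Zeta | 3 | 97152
SELECT name, hire_year FROM employees ORDER BY hire_year DESC LIMIT 5

Execution result:
name | hire_year
Henry Garcia | 2024
Jack Martinez | 2022
Eve Wilson | 2022
Henry Jones | 2021
Frank Davis | 2021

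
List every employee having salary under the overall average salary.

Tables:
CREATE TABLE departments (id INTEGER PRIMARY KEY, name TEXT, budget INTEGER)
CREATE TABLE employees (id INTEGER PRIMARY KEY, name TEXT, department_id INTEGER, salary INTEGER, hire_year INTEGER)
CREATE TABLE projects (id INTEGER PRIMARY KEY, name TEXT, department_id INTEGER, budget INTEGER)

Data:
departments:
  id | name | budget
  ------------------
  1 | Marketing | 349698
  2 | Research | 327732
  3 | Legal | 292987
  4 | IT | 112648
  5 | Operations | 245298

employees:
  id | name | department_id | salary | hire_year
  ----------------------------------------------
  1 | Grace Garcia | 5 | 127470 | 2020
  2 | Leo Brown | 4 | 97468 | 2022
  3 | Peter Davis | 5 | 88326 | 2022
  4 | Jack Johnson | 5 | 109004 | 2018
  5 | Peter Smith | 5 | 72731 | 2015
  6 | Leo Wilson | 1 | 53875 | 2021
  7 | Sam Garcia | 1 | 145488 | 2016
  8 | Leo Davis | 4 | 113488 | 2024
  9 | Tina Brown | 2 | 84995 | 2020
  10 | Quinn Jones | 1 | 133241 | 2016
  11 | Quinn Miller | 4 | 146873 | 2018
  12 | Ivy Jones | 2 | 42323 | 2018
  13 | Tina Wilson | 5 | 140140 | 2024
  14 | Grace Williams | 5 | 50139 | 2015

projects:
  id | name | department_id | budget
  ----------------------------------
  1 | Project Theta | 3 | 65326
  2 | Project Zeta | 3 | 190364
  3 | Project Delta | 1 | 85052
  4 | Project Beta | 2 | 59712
SELECT name, salary FROM employees WHERE salary < (SELECT AVG(salary) FROM employees)

Execution result:
name | salary
Leo Brown | 97468
Peter Davis | 88326
Peter Smith | 72731
Leo Wilson | 53875
Tina Brown | 84995
Ivy Jones | 42323
Grace Williams | 50139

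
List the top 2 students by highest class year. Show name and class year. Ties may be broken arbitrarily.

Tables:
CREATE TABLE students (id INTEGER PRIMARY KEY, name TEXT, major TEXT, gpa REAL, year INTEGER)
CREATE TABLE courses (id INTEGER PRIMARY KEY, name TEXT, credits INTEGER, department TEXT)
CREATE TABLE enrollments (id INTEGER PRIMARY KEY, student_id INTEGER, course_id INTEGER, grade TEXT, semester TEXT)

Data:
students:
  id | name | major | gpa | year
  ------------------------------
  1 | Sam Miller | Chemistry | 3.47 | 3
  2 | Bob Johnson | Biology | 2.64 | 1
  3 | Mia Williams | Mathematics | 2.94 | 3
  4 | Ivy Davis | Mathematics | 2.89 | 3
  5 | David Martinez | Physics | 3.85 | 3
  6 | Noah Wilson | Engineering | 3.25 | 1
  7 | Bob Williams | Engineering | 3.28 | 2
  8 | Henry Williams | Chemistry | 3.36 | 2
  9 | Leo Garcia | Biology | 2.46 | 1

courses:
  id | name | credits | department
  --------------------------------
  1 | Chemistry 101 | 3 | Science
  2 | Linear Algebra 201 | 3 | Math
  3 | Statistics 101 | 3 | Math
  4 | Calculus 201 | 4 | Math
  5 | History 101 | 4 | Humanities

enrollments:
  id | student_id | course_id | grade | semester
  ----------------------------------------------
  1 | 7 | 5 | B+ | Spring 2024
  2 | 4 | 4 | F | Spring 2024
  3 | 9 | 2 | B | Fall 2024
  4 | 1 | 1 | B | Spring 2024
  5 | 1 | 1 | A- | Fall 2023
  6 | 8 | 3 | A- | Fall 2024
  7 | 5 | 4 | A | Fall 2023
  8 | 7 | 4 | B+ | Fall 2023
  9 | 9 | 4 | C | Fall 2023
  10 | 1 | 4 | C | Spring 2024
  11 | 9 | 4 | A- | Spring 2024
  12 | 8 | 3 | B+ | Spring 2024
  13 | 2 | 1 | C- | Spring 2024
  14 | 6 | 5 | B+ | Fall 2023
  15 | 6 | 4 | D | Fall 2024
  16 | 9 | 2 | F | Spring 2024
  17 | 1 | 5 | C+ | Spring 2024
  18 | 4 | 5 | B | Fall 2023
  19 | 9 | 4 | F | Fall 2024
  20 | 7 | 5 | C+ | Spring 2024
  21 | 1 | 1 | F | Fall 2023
SELECT name, year FROM students ORDER BY year DESC LIMIT 2

Execution result:
name | year
Sam Miller | 3
Mia Williams | 3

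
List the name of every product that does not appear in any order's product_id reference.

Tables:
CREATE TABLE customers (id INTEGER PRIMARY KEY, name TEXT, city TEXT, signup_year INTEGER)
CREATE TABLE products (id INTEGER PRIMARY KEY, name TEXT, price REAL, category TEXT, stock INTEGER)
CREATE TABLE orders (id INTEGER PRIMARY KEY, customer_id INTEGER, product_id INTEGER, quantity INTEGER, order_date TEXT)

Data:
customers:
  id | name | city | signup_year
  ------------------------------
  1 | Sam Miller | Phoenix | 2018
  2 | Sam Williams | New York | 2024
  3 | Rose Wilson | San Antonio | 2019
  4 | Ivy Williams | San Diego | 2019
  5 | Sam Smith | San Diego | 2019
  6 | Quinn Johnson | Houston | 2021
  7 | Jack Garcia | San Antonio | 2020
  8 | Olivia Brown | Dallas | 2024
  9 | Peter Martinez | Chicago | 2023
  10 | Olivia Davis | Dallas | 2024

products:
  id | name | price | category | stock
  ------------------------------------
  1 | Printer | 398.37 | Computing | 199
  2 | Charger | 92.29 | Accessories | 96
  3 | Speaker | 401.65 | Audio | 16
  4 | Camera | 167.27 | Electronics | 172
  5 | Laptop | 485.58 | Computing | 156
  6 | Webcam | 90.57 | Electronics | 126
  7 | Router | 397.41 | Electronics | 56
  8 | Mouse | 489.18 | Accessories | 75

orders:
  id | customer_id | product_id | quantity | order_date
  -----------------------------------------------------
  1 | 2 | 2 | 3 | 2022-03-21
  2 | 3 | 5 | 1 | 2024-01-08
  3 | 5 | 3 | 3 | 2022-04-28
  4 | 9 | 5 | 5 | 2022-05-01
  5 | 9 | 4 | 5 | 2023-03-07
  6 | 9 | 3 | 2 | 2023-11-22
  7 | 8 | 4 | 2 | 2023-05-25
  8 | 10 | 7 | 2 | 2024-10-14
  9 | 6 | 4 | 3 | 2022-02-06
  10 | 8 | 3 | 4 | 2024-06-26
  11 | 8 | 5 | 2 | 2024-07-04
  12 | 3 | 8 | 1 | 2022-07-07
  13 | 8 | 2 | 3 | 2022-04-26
SELECT p.name FROM products p LEFT JOIN orders c ON c.product_id = p.id WHERE c.id IS NULL

Execution result:
name
Printer
Webcam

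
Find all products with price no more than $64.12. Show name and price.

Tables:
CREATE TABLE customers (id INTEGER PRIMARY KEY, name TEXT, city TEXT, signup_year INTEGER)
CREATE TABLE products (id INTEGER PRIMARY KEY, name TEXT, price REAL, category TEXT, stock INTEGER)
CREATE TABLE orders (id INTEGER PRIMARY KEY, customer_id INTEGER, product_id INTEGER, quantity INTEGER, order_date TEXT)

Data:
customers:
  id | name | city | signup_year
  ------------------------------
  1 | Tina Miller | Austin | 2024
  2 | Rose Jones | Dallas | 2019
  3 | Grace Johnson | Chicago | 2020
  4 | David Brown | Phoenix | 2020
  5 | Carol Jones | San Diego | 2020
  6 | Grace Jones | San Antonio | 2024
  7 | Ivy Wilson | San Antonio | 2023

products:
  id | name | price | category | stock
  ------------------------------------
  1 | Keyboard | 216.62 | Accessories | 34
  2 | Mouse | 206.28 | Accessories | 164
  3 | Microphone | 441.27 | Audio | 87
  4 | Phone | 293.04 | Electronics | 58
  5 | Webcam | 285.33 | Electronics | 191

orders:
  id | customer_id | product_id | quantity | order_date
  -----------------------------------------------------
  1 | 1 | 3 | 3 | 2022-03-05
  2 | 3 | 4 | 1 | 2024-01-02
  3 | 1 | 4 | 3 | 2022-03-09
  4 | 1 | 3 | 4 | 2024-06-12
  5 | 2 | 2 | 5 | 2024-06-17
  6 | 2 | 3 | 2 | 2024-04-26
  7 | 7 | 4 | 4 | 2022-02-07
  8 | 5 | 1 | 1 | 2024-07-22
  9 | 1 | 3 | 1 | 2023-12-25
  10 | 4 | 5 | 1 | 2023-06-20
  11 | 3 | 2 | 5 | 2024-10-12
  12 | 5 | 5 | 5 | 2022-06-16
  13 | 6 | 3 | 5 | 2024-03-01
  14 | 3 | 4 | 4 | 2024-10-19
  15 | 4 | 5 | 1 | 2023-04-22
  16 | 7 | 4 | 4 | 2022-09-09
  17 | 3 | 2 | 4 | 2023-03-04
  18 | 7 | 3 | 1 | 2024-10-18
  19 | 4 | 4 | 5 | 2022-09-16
SELECT name, price FROM products WHERE price <= 64.12

Execution result:
(no rows)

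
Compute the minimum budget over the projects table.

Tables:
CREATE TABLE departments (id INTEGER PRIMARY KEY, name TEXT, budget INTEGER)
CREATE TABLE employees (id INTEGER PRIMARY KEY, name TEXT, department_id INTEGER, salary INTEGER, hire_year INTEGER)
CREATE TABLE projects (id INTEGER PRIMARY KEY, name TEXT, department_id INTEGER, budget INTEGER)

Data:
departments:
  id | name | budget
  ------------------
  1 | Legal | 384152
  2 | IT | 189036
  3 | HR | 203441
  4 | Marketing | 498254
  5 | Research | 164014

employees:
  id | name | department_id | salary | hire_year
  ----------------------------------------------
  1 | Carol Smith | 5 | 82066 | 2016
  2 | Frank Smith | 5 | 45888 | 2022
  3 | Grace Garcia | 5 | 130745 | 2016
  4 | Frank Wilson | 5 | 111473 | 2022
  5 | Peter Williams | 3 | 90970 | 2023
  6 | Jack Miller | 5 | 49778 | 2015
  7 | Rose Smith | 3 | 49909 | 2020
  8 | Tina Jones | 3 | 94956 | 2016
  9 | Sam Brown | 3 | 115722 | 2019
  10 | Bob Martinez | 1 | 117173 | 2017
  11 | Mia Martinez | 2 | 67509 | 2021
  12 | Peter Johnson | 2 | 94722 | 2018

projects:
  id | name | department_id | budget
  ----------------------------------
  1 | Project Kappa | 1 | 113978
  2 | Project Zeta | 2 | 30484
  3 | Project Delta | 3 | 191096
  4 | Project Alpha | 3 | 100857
SELECT MIN(budget) FROM projects

Execution result:
30484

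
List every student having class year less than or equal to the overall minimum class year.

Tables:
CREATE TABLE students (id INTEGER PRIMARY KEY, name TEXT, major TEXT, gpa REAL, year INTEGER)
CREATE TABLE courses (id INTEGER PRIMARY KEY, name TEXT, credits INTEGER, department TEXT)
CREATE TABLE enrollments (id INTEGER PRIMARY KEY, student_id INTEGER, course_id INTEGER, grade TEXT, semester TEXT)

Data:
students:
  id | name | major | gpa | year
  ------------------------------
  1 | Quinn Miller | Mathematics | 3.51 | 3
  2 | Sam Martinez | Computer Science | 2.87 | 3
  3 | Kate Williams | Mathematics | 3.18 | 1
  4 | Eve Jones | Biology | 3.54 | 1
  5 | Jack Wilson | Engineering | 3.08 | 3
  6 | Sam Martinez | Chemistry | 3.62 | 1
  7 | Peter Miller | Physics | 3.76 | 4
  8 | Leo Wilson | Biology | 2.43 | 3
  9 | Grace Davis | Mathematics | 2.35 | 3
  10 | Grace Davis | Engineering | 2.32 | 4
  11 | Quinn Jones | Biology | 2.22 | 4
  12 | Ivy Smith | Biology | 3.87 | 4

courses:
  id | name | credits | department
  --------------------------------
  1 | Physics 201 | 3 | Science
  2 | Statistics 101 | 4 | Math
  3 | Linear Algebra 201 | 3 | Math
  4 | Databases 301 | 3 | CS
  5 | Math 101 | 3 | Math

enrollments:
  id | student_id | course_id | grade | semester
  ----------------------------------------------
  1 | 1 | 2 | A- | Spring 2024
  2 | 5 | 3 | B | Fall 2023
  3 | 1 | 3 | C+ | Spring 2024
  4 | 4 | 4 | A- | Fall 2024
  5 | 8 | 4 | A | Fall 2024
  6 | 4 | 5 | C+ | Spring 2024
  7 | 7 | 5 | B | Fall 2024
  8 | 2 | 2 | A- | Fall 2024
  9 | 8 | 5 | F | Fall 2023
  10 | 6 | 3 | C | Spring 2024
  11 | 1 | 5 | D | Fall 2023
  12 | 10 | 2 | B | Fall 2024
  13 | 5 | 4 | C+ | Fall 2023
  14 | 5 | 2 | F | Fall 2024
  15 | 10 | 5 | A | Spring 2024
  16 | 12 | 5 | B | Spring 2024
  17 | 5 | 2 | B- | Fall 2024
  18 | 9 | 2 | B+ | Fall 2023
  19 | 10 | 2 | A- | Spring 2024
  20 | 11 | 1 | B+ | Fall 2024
SELECT name, year FROM students WHERE year <= (SELECT MIN(year) FROM students)

Execution result:
name | year
Kate Williams | 1
Eve Jones | 1
Sam Martinez | 1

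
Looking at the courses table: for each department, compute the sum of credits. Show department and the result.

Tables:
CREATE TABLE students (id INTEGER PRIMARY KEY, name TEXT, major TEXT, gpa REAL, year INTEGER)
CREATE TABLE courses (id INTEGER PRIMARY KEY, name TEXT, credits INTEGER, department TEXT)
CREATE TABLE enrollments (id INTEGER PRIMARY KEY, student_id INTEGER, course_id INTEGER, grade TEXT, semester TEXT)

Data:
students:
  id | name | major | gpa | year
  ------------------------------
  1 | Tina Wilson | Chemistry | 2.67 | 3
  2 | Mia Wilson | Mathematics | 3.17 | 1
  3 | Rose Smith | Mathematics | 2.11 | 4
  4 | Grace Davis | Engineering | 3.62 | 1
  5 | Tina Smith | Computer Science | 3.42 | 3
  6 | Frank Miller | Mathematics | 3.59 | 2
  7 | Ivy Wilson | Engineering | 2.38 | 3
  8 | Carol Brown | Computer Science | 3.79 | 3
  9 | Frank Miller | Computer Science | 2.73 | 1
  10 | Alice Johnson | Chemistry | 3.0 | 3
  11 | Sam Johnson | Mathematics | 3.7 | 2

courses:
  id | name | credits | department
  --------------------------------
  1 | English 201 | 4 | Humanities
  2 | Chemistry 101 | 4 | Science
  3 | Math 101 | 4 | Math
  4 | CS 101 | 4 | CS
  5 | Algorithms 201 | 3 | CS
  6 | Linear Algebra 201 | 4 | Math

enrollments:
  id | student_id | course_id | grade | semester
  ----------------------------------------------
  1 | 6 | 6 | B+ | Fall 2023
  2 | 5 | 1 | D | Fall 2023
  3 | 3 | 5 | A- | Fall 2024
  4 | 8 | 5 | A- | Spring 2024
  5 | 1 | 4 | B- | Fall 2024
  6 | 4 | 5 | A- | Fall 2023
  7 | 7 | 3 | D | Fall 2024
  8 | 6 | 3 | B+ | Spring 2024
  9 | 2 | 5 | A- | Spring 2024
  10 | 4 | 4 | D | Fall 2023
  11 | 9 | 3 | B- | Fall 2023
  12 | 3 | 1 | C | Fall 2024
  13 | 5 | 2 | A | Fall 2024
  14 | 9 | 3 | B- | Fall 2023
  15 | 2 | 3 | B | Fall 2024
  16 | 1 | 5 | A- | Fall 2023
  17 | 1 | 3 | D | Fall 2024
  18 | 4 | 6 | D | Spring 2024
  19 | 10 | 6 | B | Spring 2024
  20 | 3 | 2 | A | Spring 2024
SELECT department, SUM(credits) AS sum_credits FROM courses GROUP BY department

Execution result:
department | sum_credits
CS | 7
Humanities | 4
Math | 8
Science | 4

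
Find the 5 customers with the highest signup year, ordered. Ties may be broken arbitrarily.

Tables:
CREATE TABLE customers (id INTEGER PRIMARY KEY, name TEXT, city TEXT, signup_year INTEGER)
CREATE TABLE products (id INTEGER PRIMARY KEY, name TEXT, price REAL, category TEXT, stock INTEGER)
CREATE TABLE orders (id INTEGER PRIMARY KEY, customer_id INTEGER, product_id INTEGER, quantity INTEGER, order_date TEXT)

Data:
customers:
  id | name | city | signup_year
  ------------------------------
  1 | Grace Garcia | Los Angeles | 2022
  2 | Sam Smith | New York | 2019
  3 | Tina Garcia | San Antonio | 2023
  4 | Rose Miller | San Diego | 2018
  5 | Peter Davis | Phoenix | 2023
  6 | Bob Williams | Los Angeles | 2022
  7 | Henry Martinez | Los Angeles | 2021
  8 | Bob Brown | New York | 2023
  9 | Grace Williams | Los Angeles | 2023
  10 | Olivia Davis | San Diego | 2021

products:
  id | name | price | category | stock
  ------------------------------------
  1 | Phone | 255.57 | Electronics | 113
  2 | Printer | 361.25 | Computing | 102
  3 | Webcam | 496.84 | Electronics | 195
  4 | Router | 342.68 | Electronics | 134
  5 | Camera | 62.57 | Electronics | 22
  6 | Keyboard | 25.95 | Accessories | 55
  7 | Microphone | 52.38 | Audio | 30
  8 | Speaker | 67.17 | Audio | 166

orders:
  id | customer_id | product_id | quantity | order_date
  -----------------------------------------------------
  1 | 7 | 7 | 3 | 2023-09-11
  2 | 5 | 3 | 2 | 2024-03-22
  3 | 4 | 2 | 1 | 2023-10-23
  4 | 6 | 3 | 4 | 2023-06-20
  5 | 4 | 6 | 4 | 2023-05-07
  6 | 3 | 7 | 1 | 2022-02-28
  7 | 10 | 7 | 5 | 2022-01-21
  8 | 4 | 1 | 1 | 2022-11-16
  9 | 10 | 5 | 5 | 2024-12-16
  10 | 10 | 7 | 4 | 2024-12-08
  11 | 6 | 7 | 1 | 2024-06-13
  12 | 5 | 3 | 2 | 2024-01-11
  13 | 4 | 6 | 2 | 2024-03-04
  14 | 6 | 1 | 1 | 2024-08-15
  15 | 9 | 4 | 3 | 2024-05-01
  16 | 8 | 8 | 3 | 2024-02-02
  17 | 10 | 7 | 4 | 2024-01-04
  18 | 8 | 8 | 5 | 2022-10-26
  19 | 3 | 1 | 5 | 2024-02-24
SELECT name, signup_year FROM customers ORDER BY signup_year DESC LIMIT 5

Execution result:
name | signup_year
Tina Garcia | 2023
Peter Davis | 2023
Bob Brown | 2023
Grace Williams | 2023
Grace Garcia | 2022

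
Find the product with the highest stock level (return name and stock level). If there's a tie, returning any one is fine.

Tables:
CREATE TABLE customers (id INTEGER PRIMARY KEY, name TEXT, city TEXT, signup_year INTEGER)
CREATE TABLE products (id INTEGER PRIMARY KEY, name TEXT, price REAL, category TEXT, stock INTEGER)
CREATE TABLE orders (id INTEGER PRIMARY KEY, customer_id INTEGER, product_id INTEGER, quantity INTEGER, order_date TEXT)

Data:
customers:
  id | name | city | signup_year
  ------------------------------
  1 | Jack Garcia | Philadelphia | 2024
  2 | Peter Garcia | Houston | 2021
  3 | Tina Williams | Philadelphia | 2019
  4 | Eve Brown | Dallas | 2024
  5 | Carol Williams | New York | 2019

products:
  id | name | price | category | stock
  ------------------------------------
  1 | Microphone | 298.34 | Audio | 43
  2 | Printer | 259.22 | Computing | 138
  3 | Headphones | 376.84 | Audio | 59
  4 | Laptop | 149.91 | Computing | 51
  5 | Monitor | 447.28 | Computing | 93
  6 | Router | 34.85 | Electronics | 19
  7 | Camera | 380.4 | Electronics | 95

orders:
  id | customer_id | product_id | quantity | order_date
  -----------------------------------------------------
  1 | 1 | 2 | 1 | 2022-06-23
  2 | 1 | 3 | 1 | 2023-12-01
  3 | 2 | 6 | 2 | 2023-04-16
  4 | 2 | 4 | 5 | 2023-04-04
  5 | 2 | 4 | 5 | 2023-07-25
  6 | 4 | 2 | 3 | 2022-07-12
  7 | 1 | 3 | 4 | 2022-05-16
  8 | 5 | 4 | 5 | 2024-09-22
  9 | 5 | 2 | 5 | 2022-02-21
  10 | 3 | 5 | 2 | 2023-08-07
SELECT name, stock FROM products ORDER BY stock DESC LIMIT 1

Execution result:
name | stock
Printer | 138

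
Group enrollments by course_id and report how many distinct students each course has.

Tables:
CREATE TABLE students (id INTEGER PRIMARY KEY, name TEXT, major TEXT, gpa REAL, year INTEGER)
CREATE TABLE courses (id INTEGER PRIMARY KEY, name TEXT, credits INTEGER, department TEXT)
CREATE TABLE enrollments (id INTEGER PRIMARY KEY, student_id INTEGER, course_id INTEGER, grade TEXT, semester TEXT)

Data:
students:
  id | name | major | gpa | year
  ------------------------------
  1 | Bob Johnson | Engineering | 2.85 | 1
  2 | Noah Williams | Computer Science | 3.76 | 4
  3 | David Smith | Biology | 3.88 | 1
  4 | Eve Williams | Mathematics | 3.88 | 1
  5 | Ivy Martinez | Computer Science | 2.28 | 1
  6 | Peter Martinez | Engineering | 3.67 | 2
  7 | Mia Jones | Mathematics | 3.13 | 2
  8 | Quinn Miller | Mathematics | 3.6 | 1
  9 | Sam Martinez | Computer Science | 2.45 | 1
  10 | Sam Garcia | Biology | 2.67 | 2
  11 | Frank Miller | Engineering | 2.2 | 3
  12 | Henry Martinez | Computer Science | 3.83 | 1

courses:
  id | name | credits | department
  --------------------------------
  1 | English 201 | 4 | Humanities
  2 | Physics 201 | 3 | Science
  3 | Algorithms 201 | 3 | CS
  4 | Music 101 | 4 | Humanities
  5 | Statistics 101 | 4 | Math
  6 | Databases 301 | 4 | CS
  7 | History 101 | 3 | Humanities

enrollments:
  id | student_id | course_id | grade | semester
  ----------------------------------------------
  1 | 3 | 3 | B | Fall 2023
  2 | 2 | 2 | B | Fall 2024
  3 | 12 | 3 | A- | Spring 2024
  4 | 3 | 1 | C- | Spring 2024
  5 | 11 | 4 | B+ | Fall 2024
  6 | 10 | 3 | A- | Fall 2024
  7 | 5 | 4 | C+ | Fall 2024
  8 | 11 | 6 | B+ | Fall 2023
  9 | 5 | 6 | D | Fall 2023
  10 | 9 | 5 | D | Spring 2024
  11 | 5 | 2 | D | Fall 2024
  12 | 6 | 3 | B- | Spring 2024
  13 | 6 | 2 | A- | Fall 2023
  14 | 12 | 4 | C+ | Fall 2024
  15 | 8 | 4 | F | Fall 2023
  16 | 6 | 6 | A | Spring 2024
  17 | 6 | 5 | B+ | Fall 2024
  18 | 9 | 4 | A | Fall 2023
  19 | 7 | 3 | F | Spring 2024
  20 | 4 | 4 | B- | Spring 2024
SELECT course_id, COUNT(DISTINCT student_id) AS distinct_student_count FROM enrollments GROUP BY course_id

Execution result:
course_id | distinct_student_count
1 | 1
2 | 3
3 | 5
4 | 6
5 | 2
6 | 3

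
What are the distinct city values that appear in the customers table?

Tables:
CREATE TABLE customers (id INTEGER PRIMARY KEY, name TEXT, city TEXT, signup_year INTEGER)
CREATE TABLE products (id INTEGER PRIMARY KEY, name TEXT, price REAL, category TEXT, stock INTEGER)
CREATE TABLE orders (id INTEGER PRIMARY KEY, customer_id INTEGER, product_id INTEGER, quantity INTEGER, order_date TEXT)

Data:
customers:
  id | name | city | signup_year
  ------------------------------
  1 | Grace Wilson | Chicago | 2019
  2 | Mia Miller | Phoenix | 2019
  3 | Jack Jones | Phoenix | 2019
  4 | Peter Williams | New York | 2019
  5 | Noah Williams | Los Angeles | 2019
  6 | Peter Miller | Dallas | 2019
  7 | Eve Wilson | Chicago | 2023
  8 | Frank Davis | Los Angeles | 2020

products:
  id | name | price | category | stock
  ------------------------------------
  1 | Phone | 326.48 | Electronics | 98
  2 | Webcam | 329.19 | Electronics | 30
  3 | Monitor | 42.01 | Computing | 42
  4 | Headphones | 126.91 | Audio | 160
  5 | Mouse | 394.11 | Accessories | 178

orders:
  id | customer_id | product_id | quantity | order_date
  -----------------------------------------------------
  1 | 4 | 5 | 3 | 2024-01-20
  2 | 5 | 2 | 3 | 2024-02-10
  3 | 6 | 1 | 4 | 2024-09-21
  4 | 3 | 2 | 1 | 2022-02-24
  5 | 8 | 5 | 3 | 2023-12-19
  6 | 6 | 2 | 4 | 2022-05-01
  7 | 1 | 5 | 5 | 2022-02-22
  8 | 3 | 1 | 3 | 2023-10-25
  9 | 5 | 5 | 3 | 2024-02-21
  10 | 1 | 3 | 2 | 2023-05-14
SELECT DISTINCT city FROM customers

Execution result:
city
Chicago
Phoenix
New York
Los Angeles
Dallas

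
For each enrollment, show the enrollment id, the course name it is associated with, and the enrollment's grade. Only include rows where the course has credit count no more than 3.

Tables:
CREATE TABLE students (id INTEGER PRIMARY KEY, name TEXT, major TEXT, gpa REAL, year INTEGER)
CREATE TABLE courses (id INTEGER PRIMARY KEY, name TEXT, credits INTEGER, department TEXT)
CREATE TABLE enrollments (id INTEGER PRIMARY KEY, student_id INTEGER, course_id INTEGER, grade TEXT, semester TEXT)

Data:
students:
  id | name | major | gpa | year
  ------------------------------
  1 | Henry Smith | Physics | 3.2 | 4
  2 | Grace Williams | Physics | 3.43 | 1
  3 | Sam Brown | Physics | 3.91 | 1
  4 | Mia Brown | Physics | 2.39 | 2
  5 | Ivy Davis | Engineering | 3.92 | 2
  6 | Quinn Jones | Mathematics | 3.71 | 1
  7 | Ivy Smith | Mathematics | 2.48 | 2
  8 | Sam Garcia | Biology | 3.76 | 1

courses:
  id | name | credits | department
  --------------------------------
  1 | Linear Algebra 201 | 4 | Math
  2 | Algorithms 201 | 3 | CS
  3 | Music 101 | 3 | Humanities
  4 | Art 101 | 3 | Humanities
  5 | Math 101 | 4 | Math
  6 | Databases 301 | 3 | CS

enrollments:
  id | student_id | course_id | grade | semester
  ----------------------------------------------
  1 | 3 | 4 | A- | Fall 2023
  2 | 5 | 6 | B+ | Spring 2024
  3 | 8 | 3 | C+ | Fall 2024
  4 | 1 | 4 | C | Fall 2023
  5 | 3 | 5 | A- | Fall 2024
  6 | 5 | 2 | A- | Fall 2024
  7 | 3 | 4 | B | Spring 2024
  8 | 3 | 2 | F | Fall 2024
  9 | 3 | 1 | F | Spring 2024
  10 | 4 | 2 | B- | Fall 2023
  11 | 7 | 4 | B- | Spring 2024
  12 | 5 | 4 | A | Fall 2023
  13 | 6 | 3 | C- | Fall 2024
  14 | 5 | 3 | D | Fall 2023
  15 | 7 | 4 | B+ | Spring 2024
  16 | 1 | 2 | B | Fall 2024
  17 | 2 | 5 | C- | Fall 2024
SELECT c.id, p.name AS course, c.grade FROM enrollments c JOIN courses p ON c.course_id = p.id WHERE p.credits <= 3

Execution result:
id | course | grade
1 | Art 101 | A-
2 | Databases 301 | B+
3 | Music 101 | C+
4 | Art 101 | C
6 | Algorithms 201 | A-
7 | Art 101 | B
8 | Algorithms 201 | F
10 | Algorithms 201 | B-
11 | Art 101 | B-
12 | Art 101 | A
13 | Music 101 | C-
14 | Music 101 | D
15 | Art 101 | B+
16 | Algorithms 201 | B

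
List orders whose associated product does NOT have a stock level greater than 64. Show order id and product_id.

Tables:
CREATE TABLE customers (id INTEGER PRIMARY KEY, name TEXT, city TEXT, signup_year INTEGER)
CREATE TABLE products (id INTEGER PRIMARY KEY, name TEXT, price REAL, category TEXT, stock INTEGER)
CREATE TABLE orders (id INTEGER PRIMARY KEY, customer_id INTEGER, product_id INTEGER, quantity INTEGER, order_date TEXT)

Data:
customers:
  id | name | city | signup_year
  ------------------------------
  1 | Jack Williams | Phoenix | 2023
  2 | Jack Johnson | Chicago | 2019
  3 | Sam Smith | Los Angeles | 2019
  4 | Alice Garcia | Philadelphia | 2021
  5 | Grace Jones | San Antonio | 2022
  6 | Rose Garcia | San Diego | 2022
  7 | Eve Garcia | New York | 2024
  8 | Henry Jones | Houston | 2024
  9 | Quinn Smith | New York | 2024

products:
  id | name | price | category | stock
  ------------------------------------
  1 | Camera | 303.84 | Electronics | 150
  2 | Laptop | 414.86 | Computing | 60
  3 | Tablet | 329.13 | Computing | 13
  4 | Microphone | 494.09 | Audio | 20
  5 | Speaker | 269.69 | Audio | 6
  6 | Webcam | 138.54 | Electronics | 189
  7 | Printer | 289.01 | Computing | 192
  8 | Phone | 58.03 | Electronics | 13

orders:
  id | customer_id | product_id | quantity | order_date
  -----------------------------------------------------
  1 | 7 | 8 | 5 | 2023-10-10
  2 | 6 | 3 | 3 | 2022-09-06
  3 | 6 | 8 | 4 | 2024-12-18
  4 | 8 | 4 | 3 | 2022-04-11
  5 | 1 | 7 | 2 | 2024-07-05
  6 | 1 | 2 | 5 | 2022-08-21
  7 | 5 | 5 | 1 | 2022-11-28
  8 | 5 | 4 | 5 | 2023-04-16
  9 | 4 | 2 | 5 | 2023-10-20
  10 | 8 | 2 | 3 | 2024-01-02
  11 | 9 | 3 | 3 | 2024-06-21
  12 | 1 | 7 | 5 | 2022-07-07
SELECT id, product_id FROM orders WHERE product_id NOT IN (SELECT id FROM products WHERE stock > 64)

Execution result:
id | product_id
1 | 8
2 | 3
3 | 8
4 | 4
6 | 2
7 | 5
8 | 4
9 | 2
10 | 2
11 | 3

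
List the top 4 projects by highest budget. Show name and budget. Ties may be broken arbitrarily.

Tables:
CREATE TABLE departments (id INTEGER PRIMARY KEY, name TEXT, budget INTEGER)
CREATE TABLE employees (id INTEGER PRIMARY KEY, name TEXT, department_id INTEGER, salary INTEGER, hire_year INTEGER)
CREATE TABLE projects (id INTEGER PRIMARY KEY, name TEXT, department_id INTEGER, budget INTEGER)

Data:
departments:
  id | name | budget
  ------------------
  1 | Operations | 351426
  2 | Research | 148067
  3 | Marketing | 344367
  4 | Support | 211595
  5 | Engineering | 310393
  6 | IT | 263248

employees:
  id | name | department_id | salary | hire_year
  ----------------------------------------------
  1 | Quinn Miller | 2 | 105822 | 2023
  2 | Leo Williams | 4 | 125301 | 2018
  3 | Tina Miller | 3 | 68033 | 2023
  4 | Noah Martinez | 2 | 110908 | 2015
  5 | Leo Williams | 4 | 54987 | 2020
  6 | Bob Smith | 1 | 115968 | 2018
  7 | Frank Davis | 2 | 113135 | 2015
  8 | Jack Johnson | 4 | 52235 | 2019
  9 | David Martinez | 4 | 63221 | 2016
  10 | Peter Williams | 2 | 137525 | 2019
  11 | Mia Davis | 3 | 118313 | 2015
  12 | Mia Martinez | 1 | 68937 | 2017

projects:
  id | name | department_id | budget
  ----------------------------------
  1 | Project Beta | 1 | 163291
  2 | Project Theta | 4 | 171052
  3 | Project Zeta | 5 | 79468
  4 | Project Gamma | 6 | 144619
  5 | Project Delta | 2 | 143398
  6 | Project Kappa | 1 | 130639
SELECT name, budget FROM projects ORDER BY budget DESC LIMIT 4

Execution result:
name | budget
Project Theta | 171052
Project Beta | 163291
Project Gamma | 144619
Project Delta | 143398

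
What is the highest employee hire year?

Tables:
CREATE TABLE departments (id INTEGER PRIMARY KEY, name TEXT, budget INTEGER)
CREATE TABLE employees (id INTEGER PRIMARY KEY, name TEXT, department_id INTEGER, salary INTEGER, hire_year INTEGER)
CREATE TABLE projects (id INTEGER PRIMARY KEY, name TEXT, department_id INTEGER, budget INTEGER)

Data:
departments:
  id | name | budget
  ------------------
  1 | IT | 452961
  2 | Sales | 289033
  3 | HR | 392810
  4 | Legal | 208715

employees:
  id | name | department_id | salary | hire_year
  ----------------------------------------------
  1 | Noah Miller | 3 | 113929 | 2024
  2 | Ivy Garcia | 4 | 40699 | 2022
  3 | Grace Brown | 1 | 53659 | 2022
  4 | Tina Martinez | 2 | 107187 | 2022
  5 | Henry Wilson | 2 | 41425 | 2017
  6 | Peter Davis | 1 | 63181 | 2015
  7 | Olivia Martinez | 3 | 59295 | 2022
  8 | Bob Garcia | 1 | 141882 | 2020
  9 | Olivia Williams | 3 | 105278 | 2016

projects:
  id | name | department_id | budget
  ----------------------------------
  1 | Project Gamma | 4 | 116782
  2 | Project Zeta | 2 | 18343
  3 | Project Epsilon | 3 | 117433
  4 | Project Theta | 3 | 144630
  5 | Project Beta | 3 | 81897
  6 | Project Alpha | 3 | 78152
SELECT MAX(hire_year) FROM employees

Execution result:
2024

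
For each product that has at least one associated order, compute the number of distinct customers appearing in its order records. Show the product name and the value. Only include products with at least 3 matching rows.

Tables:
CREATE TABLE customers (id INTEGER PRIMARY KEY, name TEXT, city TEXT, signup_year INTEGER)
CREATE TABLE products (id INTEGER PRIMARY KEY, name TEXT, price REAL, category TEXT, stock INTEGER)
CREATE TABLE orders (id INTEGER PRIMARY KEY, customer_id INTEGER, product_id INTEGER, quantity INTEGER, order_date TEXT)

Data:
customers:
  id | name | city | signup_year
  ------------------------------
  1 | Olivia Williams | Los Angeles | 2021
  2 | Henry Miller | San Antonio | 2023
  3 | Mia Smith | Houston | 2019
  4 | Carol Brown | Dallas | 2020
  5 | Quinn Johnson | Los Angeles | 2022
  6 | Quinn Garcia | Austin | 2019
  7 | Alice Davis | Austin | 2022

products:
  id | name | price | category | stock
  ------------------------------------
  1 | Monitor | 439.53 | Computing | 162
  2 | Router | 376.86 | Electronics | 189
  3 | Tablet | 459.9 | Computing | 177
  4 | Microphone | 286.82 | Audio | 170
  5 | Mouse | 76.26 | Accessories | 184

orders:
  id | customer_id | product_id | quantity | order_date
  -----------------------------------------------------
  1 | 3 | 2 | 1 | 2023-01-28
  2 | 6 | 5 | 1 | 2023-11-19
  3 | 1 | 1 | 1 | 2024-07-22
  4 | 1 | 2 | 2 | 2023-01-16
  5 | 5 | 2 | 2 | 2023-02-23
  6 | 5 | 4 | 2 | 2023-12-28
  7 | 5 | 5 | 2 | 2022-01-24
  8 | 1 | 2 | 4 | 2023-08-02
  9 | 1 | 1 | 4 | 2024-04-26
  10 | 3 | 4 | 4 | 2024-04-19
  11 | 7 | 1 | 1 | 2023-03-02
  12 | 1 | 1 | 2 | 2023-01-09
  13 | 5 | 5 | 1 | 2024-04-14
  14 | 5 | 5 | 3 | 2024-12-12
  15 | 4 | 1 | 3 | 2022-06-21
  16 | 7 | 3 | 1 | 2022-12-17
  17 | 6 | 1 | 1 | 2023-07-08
SELECT p.name, COUNT(DISTINCT c.customer_id) AS distinct_customer_count FROM orders c JOIN products p ON c.product_id = p.id GROUP BY p.id, p.name HAVING COUNT(*) >= 3

Execution result:
name | distinct_customer_count
Monitor | 4
Router | 3
Mouse | 2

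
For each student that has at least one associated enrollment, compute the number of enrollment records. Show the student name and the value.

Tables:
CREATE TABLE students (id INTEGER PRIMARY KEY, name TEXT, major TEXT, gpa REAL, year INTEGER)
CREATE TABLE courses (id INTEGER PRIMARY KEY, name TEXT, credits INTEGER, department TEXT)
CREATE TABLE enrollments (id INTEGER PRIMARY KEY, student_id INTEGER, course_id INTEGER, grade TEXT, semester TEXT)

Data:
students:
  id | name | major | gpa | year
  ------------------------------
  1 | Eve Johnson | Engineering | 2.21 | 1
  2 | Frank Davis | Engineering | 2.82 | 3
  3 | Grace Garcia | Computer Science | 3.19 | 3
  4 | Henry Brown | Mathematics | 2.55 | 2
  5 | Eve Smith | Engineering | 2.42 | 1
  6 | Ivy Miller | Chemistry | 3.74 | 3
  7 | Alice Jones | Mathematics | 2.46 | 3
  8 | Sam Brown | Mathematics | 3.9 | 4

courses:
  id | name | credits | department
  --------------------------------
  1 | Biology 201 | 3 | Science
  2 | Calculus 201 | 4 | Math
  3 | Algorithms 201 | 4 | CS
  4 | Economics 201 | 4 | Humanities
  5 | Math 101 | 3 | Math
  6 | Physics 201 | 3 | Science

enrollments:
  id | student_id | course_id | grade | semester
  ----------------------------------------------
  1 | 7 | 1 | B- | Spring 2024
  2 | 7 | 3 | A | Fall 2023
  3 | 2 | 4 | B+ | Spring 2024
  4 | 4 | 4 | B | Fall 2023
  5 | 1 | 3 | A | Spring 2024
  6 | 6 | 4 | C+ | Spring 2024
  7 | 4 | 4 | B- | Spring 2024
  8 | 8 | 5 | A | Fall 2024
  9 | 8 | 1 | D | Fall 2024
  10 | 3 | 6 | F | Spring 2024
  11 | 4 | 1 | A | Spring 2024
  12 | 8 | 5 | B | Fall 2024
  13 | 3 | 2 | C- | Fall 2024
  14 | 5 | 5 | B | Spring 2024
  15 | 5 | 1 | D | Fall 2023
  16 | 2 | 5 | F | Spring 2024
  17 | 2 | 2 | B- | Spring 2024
SELECT p.name, COUNT(*) AS n FROM enrollments c JOIN students p ON c.student_id = p.id GROUP BY p.id, p.name

Execution result:
name | n
Eve Johnson | 1
Frank Davis | 3
Grace Garcia | 2
Henry Brown | 3
Eve Smith | 2
Ivy Miller | 1
Alice Jones | 2
Sam Brown | 3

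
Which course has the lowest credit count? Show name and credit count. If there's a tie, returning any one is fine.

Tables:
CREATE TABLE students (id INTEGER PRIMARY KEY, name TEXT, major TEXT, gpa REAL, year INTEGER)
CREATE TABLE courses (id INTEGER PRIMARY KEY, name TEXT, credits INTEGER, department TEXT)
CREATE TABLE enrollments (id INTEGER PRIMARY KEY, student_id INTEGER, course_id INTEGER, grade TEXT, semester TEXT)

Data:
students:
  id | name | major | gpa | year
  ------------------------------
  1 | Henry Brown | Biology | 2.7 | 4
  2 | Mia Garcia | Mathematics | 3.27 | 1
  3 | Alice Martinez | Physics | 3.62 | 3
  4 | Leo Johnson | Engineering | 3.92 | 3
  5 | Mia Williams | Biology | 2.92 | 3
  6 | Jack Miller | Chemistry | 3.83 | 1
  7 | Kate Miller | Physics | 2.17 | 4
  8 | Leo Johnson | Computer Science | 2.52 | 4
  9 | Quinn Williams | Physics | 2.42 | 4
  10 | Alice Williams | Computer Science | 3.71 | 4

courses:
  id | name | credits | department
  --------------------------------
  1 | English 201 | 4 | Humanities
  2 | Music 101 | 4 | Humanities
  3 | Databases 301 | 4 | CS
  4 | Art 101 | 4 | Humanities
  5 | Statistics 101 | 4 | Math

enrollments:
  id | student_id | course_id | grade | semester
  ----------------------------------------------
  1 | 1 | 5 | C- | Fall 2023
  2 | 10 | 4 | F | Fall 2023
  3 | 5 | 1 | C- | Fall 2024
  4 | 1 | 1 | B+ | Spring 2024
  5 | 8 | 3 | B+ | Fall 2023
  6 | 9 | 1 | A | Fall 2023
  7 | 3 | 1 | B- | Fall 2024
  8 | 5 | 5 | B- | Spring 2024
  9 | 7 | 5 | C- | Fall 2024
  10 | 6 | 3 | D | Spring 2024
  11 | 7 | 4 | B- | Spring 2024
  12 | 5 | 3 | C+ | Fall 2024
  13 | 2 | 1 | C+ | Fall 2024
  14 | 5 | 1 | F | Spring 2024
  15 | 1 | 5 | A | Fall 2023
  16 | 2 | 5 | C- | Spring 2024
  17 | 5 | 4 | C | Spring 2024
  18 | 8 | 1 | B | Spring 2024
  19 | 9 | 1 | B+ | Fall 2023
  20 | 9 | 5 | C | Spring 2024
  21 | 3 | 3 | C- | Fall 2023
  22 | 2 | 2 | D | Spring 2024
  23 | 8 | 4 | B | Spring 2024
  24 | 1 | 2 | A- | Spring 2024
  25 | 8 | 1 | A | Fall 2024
SELECT name, credits FROM courses ORDER BY credits ASC LIMIT 1

Execution result:
name | credits
English 201 | 4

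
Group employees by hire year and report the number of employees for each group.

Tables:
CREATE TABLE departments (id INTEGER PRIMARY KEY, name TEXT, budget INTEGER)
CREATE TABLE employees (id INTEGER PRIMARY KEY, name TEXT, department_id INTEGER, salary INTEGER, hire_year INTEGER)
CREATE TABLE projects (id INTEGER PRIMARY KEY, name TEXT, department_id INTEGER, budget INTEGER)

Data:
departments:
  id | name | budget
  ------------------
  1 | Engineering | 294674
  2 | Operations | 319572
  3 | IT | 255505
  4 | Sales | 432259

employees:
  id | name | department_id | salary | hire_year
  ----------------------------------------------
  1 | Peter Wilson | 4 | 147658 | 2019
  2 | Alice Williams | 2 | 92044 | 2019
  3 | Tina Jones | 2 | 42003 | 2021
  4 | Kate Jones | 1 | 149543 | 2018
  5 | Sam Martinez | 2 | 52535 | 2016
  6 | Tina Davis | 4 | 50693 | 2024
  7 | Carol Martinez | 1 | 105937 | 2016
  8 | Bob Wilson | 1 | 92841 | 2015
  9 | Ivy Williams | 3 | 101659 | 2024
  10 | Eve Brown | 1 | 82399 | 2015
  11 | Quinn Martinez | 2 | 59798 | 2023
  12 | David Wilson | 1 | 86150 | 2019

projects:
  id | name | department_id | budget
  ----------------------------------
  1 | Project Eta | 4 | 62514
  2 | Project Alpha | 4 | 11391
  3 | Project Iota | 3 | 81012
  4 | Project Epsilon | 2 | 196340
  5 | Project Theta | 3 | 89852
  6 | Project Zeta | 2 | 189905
SELECT hire_year, COUNT(*) AS n FROM employees GROUP BY hire_year

Execution result:
hire_year | n
2015 | 2
2016 | 2
2018 | 1
2019 | 3
2021 | 1
2023 | 1
2024 | 2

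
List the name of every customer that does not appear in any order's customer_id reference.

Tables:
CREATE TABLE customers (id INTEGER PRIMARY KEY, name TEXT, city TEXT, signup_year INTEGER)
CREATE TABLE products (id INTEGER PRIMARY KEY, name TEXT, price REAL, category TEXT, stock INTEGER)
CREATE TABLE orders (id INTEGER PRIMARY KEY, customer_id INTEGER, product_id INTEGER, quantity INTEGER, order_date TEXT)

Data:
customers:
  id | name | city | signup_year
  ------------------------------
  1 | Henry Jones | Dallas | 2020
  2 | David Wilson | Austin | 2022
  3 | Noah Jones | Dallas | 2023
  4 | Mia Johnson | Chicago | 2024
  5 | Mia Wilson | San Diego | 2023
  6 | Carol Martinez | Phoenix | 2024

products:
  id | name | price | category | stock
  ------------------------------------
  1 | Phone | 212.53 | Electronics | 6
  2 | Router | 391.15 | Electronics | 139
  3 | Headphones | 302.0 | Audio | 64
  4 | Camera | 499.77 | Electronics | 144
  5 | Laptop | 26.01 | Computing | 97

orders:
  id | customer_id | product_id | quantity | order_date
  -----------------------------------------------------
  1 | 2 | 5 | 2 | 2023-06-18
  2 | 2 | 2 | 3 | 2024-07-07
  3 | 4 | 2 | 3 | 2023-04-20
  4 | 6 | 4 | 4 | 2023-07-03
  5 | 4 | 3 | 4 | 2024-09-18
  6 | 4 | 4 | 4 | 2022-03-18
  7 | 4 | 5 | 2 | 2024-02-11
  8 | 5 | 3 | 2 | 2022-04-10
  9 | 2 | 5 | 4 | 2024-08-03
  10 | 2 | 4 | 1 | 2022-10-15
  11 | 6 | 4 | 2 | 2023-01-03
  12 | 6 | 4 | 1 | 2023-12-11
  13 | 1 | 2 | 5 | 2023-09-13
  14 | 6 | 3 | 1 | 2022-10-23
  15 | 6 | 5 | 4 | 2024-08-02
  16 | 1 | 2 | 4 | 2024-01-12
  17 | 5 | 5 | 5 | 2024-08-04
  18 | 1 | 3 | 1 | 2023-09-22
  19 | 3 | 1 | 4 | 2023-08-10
SELECT p.name FROM customers p LEFT JOIN orders c ON c.customer_id = p.id WHERE c.id IS NULL

Execution result:
(no rows)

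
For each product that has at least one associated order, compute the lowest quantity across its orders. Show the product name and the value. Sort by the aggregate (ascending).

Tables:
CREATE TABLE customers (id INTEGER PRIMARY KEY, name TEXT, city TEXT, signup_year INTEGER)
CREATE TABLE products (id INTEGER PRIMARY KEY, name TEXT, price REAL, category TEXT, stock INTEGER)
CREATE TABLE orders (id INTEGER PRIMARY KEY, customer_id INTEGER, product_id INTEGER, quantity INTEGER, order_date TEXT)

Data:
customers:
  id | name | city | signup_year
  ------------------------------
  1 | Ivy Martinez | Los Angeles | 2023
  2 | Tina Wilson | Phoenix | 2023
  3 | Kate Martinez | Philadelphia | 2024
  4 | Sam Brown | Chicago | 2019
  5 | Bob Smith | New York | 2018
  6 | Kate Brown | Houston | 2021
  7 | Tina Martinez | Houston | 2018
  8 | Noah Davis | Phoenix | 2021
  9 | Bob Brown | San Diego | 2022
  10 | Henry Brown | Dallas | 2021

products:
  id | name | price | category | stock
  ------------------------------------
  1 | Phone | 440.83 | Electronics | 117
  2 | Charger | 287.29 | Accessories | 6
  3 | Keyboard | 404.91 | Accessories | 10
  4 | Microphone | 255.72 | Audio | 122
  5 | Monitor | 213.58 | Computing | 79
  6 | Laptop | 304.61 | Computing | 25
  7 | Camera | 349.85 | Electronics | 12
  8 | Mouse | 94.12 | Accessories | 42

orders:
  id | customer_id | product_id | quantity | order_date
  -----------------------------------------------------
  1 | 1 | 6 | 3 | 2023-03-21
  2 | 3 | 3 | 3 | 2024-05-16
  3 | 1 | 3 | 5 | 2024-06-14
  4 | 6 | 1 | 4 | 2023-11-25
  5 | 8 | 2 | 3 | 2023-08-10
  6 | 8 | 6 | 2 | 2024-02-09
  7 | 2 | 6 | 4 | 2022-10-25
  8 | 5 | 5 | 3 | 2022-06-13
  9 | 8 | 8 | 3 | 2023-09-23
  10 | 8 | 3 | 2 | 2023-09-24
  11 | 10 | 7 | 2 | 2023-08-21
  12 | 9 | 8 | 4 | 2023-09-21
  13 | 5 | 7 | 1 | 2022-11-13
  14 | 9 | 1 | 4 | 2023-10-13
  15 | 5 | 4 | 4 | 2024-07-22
SELECT p.name, MIN(c.quantity) AS min_quantity FROM orders c JOIN products p ON c.product_id = p.id GROUP BY p.id, p.name ORDER BY min_quantity ASC

Execution result:
name | min_quantity
Camera | 1
Keyboard | 2
Laptop | 2
Charger | 3
Monitor | 3
Mouse | 3
Phone | 4
Microphone | 4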